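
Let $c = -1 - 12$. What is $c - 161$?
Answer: $-174$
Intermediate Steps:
$c = -13$ ($c = -1 - 12 = -13$)
$c - 161 = -13 - 161 = -174$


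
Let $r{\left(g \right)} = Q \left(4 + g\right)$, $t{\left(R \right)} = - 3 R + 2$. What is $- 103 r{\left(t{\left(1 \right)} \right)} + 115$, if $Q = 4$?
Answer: $-1121$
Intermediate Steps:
$t{\left(R \right)} = 2 - 3 R$
$r{\left(g \right)} = 16 + 4 g$ ($r{\left(g \right)} = 4 \left(4 + g\right) = 16 + 4 g$)
$- 103 r{\left(t{\left(1 \right)} \right)} + 115 = - 103 \left(16 + 4 \left(2 - 3\right)\right) + 115 = - 103 \left(16 + 4 \left(-1\right)\right) + 115 = - 103 \left(16 - 4\right) + 115 = \left(-103\right) 12 + 115 = -1236 + 115 = -1121$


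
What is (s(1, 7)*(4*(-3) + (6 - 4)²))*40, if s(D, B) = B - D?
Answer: -1920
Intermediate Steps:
(s(1, 7)*(4*(-3) + (6 - 4)²))*40 = ((7 - 1*1)*(4*(-3) + (6 - 4)²))*40 = ((7 - 1)*(-12 + 2²))*40 = (6*(-12 + 4))*40 = (6*(-8))*40 = -48*40 = -1920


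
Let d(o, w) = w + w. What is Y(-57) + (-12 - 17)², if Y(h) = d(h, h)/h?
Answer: 843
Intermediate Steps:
d(o, w) = 2*w
Y(h) = 2 (Y(h) = (2*h)/h = 2)
Y(-57) + (-12 - 17)² = 2 + (-12 - 17)² = 2 + (-29)² = 2 + 841 = 843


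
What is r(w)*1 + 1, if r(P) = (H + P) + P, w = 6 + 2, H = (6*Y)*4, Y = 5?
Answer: 137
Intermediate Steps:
H = 120 (H = (6*5)*4 = 30*4 = 120)
w = 8
r(P) = 120 + 2*P (r(P) = (120 + P) + P = 120 + 2*P)
r(w)*1 + 1 = (120 + 2*8)*1 + 1 = (120 + 16)*1 + 1 = 136*1 + 1 = 136 + 1 = 137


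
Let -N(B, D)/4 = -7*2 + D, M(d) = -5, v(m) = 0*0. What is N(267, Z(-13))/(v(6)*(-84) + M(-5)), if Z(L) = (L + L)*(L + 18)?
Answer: -576/5 ≈ -115.20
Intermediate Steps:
v(m) = 0
Z(L) = 2*L*(18 + L) (Z(L) = (2*L)*(18 + L) = 2*L*(18 + L))
N(B, D) = 56 - 4*D (N(B, D) = -4*(-7*2 + D) = -4*(-14 + D) = 56 - 4*D)
N(267, Z(-13))/(v(6)*(-84) + M(-5)) = (56 - 8*(-13)*(18 - 13))/(0*(-84) - 5) = (56 - 8*(-13)*5)/(0 - 5) = (56 - 4*(-130))/(-5) = (56 + 520)*(-⅕) = 576*(-⅕) = -576/5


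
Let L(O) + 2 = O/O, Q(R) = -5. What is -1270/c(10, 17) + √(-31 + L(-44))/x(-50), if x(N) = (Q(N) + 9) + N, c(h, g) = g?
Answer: -1270/17 - 2*I*√2/23 ≈ -74.706 - 0.12298*I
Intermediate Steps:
L(O) = -1 (L(O) = -2 + O/O = -2 + 1 = -1)
x(N) = 4 + N (x(N) = (-5 + 9) + N = 4 + N)
-1270/c(10, 17) + √(-31 + L(-44))/x(-50) = -1270/17 + √(-31 - 1)/(4 - 50) = -1270*1/17 + √(-32)/(-46) = -1270/17 + (4*I*√2)*(-1/46) = -1270/17 - 2*I*√2/23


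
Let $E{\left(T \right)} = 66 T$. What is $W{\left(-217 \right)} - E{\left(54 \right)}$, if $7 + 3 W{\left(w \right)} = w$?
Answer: $- \frac{10916}{3} \approx -3638.7$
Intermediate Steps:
$W{\left(w \right)} = - \frac{7}{3} + \frac{w}{3}$
$W{\left(-217 \right)} - E{\left(54 \right)} = \left(- \frac{7}{3} + \frac{1}{3} \left(-217\right)\right) - 66 \cdot 54 = \left(- \frac{7}{3} - \frac{217}{3}\right) - 3564 = - \frac{224}{3} - 3564 = - \frac{10916}{3}$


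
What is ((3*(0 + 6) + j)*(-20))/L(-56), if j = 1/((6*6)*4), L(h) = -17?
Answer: 12965/612 ≈ 21.185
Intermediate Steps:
j = 1/144 (j = 1/(36*4) = 1/144 ≈ 0.0069444)
((3*(0 + 6) + j)*(-20))/L(-56) = ((3*(0 + 6) + 1/144)*(-20))/(-17) = ((3*6 + 1/144)*(-20))*(-1/17) = ((18 + 1/144)*(-20))*(-1/17) = ((2593/144)*(-20))*(-1/17) = -12965/36*(-1/17) = 12965/612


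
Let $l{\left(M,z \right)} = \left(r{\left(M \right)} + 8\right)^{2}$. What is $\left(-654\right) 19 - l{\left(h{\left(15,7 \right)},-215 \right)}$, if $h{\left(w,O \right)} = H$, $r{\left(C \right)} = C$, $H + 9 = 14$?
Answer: $-12595$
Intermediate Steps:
$H = 5$ ($H = -9 + 14 = 5$)
$h{\left(w,O \right)} = 5$
$l{\left(M,z \right)} = \left(8 + M\right)^{2}$ ($l{\left(M,z \right)} = \left(M + 8\right)^{2} = \left(8 + M\right)^{2}$)
$\left(-654\right) 19 - l{\left(h{\left(15,7 \right)},-215 \right)} = \left(-654\right) 19 - \left(8 + 5\right)^{2} = -12426 - 13^{2} = -12426 - 169 = -12595$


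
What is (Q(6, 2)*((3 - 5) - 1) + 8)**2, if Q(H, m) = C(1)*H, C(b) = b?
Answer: 100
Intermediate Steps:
Q(H, m) = H (Q(H, m) = 1*H = H)
(Q(6, 2)*((3 - 5) - 1) + 8)**2 = (6*((3 - 5) - 1) + 8)**2 = (6*(-2 - 1) + 8)**2 = (6*(-3) + 8)**2 = (-18 + 8)**2 = (-10)**2 = 100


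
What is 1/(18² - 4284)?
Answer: -1/3960 ≈ -0.00025253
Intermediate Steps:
1/(18² - 4284) = 1/(324 - 4284) = 1/(-3960) = -1/3960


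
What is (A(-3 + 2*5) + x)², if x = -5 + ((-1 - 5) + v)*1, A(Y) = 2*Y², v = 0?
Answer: 7569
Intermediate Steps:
x = -11 (x = -5 + ((-1 - 5) + 0)*1 = -5 + (-6 + 0)*1 = -5 - 6*1 = -5 - 6 = -11)
(A(-3 + 2*5) + x)² = (2*(-3 + 2*5)² - 11)² = (2*(-3 + 10)² - 11)² = (2*7² - 11)² = (2*49 - 11)² = (98 - 11)² = 87² = 7569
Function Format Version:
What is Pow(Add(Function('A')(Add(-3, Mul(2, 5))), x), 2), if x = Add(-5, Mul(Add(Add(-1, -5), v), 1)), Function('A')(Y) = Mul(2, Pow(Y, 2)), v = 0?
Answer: 7569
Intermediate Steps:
x = -11 (x = Add(-5, Mul(Add(Add(-1, -5), 0), 1)) = Add(-5, Mul(Add(-6, 0), 1)) = Add(-5, Mul(-6, 1)) = Add(-5, -6) = -11)
Pow(Add(Function('A')(Add(-3, Mul(2, 5))), x), 2) = Pow(Add(Mul(2, Pow(Add(-3, Mul(2, 5)), 2)), -11), 2) = Pow(Add(Mul(2, Pow(Add(-3, 10), 2)), -11), 2) = Pow(Add(Mul(2, Pow(7, 2)), -11), 2) = Pow(Add(Mul(2, 49), -11), 2) = Pow(Add(98, -11), 2) = Pow(87, 2) = 7569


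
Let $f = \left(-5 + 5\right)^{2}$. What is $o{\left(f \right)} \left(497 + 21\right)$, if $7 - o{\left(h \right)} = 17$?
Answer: $-5180$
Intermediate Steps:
$f = 0$ ($f = 0^{2} = 0$)
$o{\left(h \right)} = -10$ ($o{\left(h \right)} = 7 - 17 = -10$)
$o{\left(f \right)} \left(497 + 21\right) = - 10 \left(497 + 21\right) = \left(-10\right) 518 = -5180$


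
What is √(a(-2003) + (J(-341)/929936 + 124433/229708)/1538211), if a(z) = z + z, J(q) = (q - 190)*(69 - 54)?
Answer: I*√4680087420937315891571441080225995/1080865140134892 ≈ 63.293*I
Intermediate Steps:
J(q) = -2850 + 15*q (J(q) = (-190 + q)*15 = -2850 + 15*q)
a(z) = 2*z
√(a(-2003) + (J(-341)/929936 + 124433/229708)/1538211) = √(2*(-2003) + ((-2850 + 15*(-341))/929936 + 124433/229708)/1538211) = √(-4006 + ((-2850 - 5115)*(1/929936) + 124433*(1/229708))*(1/1538211)) = √(-4006 + (-7965*1/929936 + 124433/229708)*(1/1538211)) = √(-4006 + (-7965/929936 + 124433/229708)*(1/1538211)) = √(-4006 + (28471275517/53403434672)*(1/1538211)) = √(-4006 + 28471275517/82145750650251792) = √(-329075877076437403235/82145750650251792) = I*√4680087420937315891571441080225995/1080865140134892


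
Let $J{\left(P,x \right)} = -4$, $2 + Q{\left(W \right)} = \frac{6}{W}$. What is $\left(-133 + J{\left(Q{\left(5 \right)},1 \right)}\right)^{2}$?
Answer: $18769$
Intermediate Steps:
$Q{\left(W \right)} = -2 + \frac{6}{W}$
$\left(-133 + J{\left(Q{\left(5 \right)},1 \right)}\right)^{2} = \left(-133 - 4\right)^{2} = \left(-137\right)^{2} = 18769$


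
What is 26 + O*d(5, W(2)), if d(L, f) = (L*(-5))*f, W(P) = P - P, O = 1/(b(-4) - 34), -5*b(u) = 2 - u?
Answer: 26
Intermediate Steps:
b(u) = -⅖ + u/5 (b(u) = -(2 - u)/5 = -⅖ + u/5)
O = -5/176 (O = 1/((-⅖ + (⅕)*(-4)) - 34) = 1/((-⅖ - ⅘) - 34) = 1/(-6/5 - 34) = 1/(-176/5) = -5/176 ≈ -0.028409)
W(P) = 0
d(L, f) = -5*L*f (d(L, f) = (-5*L)*f = -5*L*f)
26 + O*d(5, W(2)) = 26 - (-25)*5*0/176 = 26 - 5/176*0 = 26 + 0 = 26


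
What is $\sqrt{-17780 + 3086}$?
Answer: $i \sqrt{14694} \approx 121.22 i$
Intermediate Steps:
$\sqrt{-17780 + 3086} = \sqrt{-14694} = i \sqrt{14694}$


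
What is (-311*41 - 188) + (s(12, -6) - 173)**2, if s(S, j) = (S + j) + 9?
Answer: 12025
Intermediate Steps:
s(S, j) = 9 + S + j
(-311*41 - 188) + (s(12, -6) - 173)**2 = (-311*41 - 188) + ((9 + 12 - 6) - 173)**2 = (-12751 - 188) + (15 - 173)**2 = -12939 + (-158)**2 = -12939 + 24964 = 12025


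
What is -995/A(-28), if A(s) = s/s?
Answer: -995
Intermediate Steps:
A(s) = 1
-995/A(-28) = -995/1 = -995*1 = -995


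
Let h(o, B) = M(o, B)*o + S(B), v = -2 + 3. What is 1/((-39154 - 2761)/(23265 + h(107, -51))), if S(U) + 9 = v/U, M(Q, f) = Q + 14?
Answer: -1846352/2137665 ≈ -0.86372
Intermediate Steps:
M(Q, f) = 14 + Q
v = 1
S(U) = -9 + 1/U
h(o, B) = -9 + 1/B + o*(14 + o) (h(o, B) = (14 + o)*o + (-9 + 1/B) = o*(14 + o) + (-9 + 1/B) = -9 + 1/B + o*(14 + o))
1/((-39154 - 2761)/(23265 + h(107, -51))) = 1/((-39154 - 2761)/(23265 + (1 - 51*(-9 + 107*(14 + 107)))/(-51))) = 1/(-41915/(23265 - (1 - 51*(-9 + 107*121))/51)) = 1/(-41915/(23265 - (1 - 51*(-9 + 12947))/51)) = 1/(-41915/(23265 - (1 - 51*12938)/51)) = 1/(-41915/(23265 - (1 - 659838)/51)) = 1/(-41915/(23265 - 1/51*(-659837))) = 1/(-41915/(23265 + 659837/51)) = 1/(-41915/1846352/51) = 1/(-41915*51/1846352) = 1/(-2137665/1846352) = -1846352/2137665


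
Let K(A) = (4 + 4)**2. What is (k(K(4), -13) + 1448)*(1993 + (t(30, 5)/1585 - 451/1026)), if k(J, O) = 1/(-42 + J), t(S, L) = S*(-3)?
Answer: 625599918559/216828 ≈ 2.8852e+6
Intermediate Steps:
t(S, L) = -3*S
K(A) = 64 (K(A) = 8**2 = 64)
(k(K(4), -13) + 1448)*(1993 + (t(30, 5)/1585 - 451/1026)) = (1/(-42 + 64) + 1448)*(1993 + (-3*30/1585 - 451/1026)) = (1/22 + 1448)*(1993 + (-90*1/1585 - 451*1/1026)) = (1/22 + 1448)*(1993 + (-18/317 - 451/1026)) = 31857*(1993 - 161435/325242)/22 = (31857/22)*(648045871/325242) = 625599918559/216828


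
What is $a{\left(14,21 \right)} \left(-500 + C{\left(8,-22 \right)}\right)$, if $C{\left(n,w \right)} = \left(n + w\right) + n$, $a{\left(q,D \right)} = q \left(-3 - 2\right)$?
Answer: $35420$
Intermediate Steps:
$a{\left(q,D \right)} = - 5 q$ ($a{\left(q,D \right)} = q \left(-5\right) = - 5 q$)
$C{\left(n,w \right)} = w + 2 n$
$a{\left(14,21 \right)} \left(-500 + C{\left(8,-22 \right)}\right) = \left(-5\right) 14 \left(-500 + \left(-22 + 2 \cdot 8\right)\right) = - 70 \left(-500 + \left(-22 + 16\right)\right) = - 70 \left(-500 - 6\right) = \left(-70\right) \left(-506\right) = 35420$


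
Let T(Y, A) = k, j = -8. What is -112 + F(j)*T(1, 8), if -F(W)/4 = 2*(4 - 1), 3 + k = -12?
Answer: 248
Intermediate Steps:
k = -15 (k = -3 - 12 = -15)
F(W) = -24 (F(W) = -8*(4 - 1) = -8*3 = -4*6 = -24)
T(Y, A) = -15
-112 + F(j)*T(1, 8) = -112 - 24*(-15) = -112 + 360 = 248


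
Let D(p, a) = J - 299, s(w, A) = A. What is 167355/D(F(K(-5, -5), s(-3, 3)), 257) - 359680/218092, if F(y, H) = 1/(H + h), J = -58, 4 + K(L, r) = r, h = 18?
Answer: -436038005/926891 ≈ -470.43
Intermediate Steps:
K(L, r) = -4 + r
F(y, H) = 1/(18 + H) (F(y, H) = 1/(H + 18) = 1/(18 + H))
D(p, a) = -357 (D(p, a) = -58 - 299 = -357)
167355/D(F(K(-5, -5), s(-3, 3)), 257) - 359680/218092 = 167355/(-357) - 359680/218092 = 167355*(-1/357) - 359680*1/218092 = -55785/119 - 89920/54523 = -436038005/926891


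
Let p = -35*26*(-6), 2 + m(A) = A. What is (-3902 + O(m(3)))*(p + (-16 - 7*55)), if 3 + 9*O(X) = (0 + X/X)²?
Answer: -177672080/9 ≈ -1.9741e+7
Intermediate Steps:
m(A) = -2 + A
O(X) = -2/9 (O(X) = -⅓ + (0 + X/X)²/9 = -⅓ + (0 + 1)²/9 = -⅓ + (⅑)*1² = -⅓ + (⅑)*1 = -⅓ + ⅑ = -2/9)
p = 5460 (p = -910*(-6) = 5460)
(-3902 + O(m(3)))*(p + (-16 - 7*55)) = (-3902 - 2/9)*(5460 + (-16 - 7*55)) = -35120*(5460 + (-16 - 385))/9 = -35120*(5460 - 401)/9 = -35120/9*5059 = -177672080/9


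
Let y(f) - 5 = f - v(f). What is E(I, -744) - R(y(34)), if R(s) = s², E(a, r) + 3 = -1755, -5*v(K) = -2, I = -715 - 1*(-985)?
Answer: -81199/25 ≈ -3248.0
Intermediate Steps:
I = 270 (I = -715 + 985 = 270)
v(K) = ⅖ (v(K) = -⅕*(-2) = ⅖)
E(a, r) = -1758 (E(a, r) = -3 - 1755 = -1758)
y(f) = 23/5 + f (y(f) = 5 + (f - 1*⅖) = 5 + (f - ⅖) = 5 + (-⅖ + f) = 23/5 + f)
E(I, -744) - R(y(34)) = -1758 - (23/5 + 34)² = -1758 - (193/5)² = -1758 - 1*37249/25 = -1758 - 37249/25 = -81199/25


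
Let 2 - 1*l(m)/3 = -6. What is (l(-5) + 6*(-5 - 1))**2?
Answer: 144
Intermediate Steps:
l(m) = 24 (l(m) = 6 - 3*(-6) = 6 + 18 = 24)
(l(-5) + 6*(-5 - 1))**2 = (24 + 6*(-5 - 1))**2 = (24 + 6*(-6))**2 = (24 - 36)**2 = (-12)**2 = 144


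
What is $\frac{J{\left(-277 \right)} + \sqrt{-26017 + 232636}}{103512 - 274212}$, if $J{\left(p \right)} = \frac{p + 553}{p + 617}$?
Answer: $- \frac{23}{4836500} - \frac{\sqrt{206619}}{170700} \approx -0.0026676$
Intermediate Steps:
$J{\left(p \right)} = \frac{553 + p}{617 + p}$
$\frac{J{\left(-277 \right)} + \sqrt{-26017 + 232636}}{103512 - 274212} = \frac{\frac{553 - 277}{617 - 277} + \sqrt{-26017 + 232636}}{103512 - 274212} = \frac{\frac{1}{340} \cdot 276 + \sqrt{206619}}{-170700} = \left(\frac{1}{340} \cdot 276 + \sqrt{206619}\right) \left(- \frac{1}{170700}\right) = \left(\frac{69}{85} + \sqrt{206619}\right) \left(- \frac{1}{170700}\right) = - \frac{23}{4836500} - \frac{\sqrt{206619}}{170700}$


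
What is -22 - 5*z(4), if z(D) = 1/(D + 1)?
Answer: -23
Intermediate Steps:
z(D) = 1/(1 + D)
-22 - 5*z(4) = -22 - 5/(1 + 4) = -22 - 5/5 = -22 - 5*1/5 = -22 - 1 = -23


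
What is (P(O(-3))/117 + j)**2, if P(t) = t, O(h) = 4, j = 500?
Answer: 3422718016/13689 ≈ 2.5003e+5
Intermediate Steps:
(P(O(-3))/117 + j)**2 = (4/117 + 500)**2 = (58504/117)**2 = 3422718016/13689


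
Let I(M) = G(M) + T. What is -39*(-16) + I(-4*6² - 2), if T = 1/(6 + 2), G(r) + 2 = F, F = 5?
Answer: 5017/8 ≈ 627.13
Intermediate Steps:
G(r) = 3 (G(r) = -2 + 5 = 3)
T = ⅛ (T = 1/8 = ⅛ ≈ 0.12500)
I(M) = 25/8 (I(M) = 3 + ⅛ = 25/8)
-39*(-16) + I(-4*6² - 2) = -39*(-16) + 25/8 = 624 + 25/8 = 5017/8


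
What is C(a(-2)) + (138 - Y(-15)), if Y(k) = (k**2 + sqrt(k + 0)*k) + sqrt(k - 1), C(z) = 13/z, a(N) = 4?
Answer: -335/4 - 4*I + 15*I*sqrt(15) ≈ -83.75 + 54.095*I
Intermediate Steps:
Y(k) = k**2 + k**(3/2) + sqrt(-1 + k) (Y(k) = (k**2 + sqrt(k)*k) + sqrt(-1 + k) = (k**2 + k**(3/2)) + sqrt(-1 + k) = k**2 + k**(3/2) + sqrt(-1 + k))
C(a(-2)) + (138 - Y(-15)) = 13/4 + (138 - ((-15)**2 + (-15)**(3/2) + sqrt(-1 - 15))) = 13*(1/4) + (138 - (225 - 15*I*sqrt(15) + sqrt(-16))) = 13/4 + (138 - (225 - 15*I*sqrt(15) + 4*I)) = 13/4 + (138 - (225 + 4*I - 15*I*sqrt(15))) = 13/4 + (138 + (-225 - 4*I + 15*I*sqrt(15))) = 13/4 + (-87 - 4*I + 15*I*sqrt(15)) = -335/4 - 4*I + 15*I*sqrt(15)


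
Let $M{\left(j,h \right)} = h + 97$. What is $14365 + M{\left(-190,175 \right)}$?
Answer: $14637$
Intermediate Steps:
$M{\left(j,h \right)} = 97 + h$
$14365 + M{\left(-190,175 \right)} = 14365 + \left(97 + 175\right) = 14365 + 272 = 14637$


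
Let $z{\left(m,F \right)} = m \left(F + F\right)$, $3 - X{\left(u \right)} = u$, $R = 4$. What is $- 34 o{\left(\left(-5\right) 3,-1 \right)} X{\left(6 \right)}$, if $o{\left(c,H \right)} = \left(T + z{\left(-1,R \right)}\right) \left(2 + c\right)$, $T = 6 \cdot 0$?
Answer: $10608$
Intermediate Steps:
$X{\left(u \right)} = 3 - u$
$T = 0$
$z{\left(m,F \right)} = 2 F m$ ($z{\left(m,F \right)} = m 2 F = 2 F m$)
$o{\left(c,H \right)} = -16 - 8 c$ ($o{\left(c,H \right)} = \left(0 + 2 \cdot 4 \left(-1\right)\right) \left(2 + c\right) = \left(0 - 8\right) \left(2 + c\right) = - 8 \left(2 + c\right) = -16 - 8 c$)
$- 34 o{\left(\left(-5\right) 3,-1 \right)} X{\left(6 \right)} = - 34 \left(-16 - 8 \left(\left(-5\right) 3\right)\right) \left(3 - 6\right) = - 34 \left(-16 - -120\right) \left(3 - 6\right) = - 34 \left(-16 + 120\right) \left(-3\right) = \left(-34\right) 104 \left(-3\right) = \left(-3536\right) \left(-3\right) = 10608$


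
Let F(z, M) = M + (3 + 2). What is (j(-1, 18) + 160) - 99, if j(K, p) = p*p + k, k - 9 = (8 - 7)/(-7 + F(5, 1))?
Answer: 393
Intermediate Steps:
F(z, M) = 5 + M (F(z, M) = M + 5 = 5 + M)
k = 8 (k = 9 + (8 - 7)/(-7 + (5 + 1)) = 9 + 1/(-7 + 6) = 9 + 1/(-1) = 9 + 1*(-1) = 9 - 1 = 8)
j(K, p) = 8 + p² (j(K, p) = p*p + 8 = p² + 8 = 8 + p²)
(j(-1, 18) + 160) - 99 = ((8 + 18²) + 160) - 99 = ((8 + 324) + 160) - 99 = (332 + 160) - 99 = 492 - 99 = 393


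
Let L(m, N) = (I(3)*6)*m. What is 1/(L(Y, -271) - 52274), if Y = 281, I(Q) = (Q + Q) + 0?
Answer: -1/42158 ≈ -2.3720e-5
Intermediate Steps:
I(Q) = 2*Q (I(Q) = 2*Q + 0 = 2*Q)
L(m, N) = 36*m (L(m, N) = ((2*3)*6)*m = (6*6)*m = 36*m)
1/(L(Y, -271) - 52274) = 1/(36*281 - 52274) = 1/(10116 - 52274) = 1/(-42158) = -1/42158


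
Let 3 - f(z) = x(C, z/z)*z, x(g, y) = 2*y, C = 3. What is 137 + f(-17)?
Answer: 174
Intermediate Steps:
f(z) = 3 - 2*z (f(z) = 3 - 2*(z/z)*z = 3 - 2*1*z = 3 - 2*z)
137 + f(-17) = 137 + (3 - 2*(-17)) = 137 + (3 + 34) = 137 + 37 = 174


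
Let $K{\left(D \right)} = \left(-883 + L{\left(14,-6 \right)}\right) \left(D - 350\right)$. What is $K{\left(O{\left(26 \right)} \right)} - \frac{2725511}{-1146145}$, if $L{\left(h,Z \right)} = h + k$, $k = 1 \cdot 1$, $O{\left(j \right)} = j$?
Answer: $\frac{322335376151}{1146145} \approx 2.8123 \cdot 10^{5}$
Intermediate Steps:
$k = 1$
$L{\left(h,Z \right)} = 1 + h$ ($L{\left(h,Z \right)} = h + 1 = 1 + h$)
$K{\left(D \right)} = 303800 - 868 D$ ($K{\left(D \right)} = \left(-883 + \left(1 + 14\right)\right) \left(D - 350\right) = \left(-883 + 15\right) \left(-350 + D\right) = - 868 \left(-350 + D\right) = 303800 - 868 D$)
$K{\left(O{\left(26 \right)} \right)} - \frac{2725511}{-1146145} = \left(303800 - 22568\right) - \frac{2725511}{-1146145} = \left(303800 - 22568\right) - 2725511 \left(- \frac{1}{1146145}\right) = 281232 - - \frac{2725511}{1146145} = 281232 + \frac{2725511}{1146145} = \frac{322335376151}{1146145}$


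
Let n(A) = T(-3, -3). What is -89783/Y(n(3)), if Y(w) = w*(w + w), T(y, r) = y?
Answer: -89783/18 ≈ -4987.9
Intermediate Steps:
n(A) = -3
Y(w) = 2*w² (Y(w) = w*(2*w) = 2*w²)
-89783/Y(n(3)) = -89783/(2*(-3)²) = -89783/(2*9) = -89783/18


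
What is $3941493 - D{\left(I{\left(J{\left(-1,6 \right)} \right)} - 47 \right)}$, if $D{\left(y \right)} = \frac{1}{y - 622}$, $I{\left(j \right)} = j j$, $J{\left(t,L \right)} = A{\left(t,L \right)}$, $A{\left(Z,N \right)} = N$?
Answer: $\frac{2494965070}{633} \approx 3.9415 \cdot 10^{6}$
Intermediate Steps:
$J{\left(t,L \right)} = L$
$I{\left(j \right)} = j^{2}$
$D{\left(y \right)} = \frac{1}{-622 + y}$
$3941493 - D{\left(I{\left(J{\left(-1,6 \right)} \right)} - 47 \right)} = 3941493 - \frac{1}{-622 + \left(6^{2} - 47\right)} = 3941493 - \frac{1}{-622 + \left(36 - 47\right)} = 3941493 - \frac{1}{-622 - 11} = 3941493 - \frac{1}{-633} = 3941493 - - \frac{1}{633} = 3941493 + \frac{1}{633} = \frac{2494965070}{633}$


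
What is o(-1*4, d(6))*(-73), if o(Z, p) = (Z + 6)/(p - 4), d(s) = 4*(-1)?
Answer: 73/4 ≈ 18.250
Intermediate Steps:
d(s) = -4
o(Z, p) = (6 + Z)/(-4 + p)
o(-1*4, d(6))*(-73) = ((6 - 1*4)/(-4 - 4))*(-73) = ((6 - 4)/(-8))*(-73) = -⅛*2*(-73) = -¼*(-73) = 73/4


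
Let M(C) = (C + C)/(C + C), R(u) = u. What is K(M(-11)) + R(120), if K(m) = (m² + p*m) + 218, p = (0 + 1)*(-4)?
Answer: 335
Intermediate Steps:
p = -4 (p = 1*(-4) = -4)
M(C) = 1 (M(C) = (2*C)/((2*C)) = (2*C)*(1/(2*C)) = 1)
K(m) = 218 + m² - 4*m (K(m) = (m² - 4*m) + 218 = 218 + m² - 4*m)
K(M(-11)) + R(120) = (218 + 1² - 4*1) + 120 = (218 + 1 - 4) + 120 = 215 + 120 = 335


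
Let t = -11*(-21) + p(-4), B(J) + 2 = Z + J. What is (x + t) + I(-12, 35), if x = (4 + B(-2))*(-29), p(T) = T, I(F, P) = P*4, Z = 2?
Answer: 309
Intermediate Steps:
I(F, P) = 4*P
B(J) = J (B(J) = -2 + (2 + J) = J)
t = 227 (t = -11*(-21) - 4 = 231 - 4 = 227)
x = -58 (x = (4 - 2)*(-29) = 2*(-29) = -58)
(x + t) + I(-12, 35) = (-58 + 227) + 4*35 = 169 + 140 = 309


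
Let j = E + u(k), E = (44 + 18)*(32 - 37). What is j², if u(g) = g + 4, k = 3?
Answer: 91809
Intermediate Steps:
u(g) = 4 + g
E = -310 (E = 62*(-5) = -310)
j = -303 (j = -310 + (4 + 3) = -310 + 7 = -303)
j² = (-303)² = 91809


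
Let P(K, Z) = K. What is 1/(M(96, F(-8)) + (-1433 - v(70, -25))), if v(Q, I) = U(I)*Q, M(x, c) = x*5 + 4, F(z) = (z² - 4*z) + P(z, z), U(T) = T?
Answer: 1/801 ≈ 0.0012484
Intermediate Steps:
F(z) = z² - 3*z (F(z) = (z² - 4*z) + z = z² - 3*z)
M(x, c) = 4 + 5*x (M(x, c) = 5*x + 4 = 4 + 5*x)
v(Q, I) = I*Q
1/(M(96, F(-8)) + (-1433 - v(70, -25))) = 1/((4 + 5*96) + (-1433 - (-25)*70)) = 1/((4 + 480) + (-1433 - 1*(-1750))) = 1/(484 + (-1433 + 1750)) = 1/(484 + 317) = 1/801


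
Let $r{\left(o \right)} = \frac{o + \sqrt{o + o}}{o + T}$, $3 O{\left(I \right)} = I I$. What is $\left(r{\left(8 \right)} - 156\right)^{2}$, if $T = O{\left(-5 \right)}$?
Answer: $\frac{57881664}{2401} \approx 24107.0$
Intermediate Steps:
$O{\left(I \right)} = \frac{I^{2}}{3}$ ($O{\left(I \right)} = \frac{I I}{3} = \frac{I^{2}}{3}$)
$T = \frac{25}{3}$ ($T = \frac{\left(-5\right)^{2}}{3} = \frac{1}{3} \cdot 25 = \frac{25}{3} \approx 8.3333$)
$r{\left(o \right)} = \frac{o + \sqrt{2} \sqrt{o}}{\frac{25}{3} + o}$ ($r{\left(o \right)} = \frac{o + \sqrt{o + o}}{o + \frac{25}{3}} = \frac{o + \sqrt{2 o}}{\frac{25}{3} + o} = \frac{o + \sqrt{2} \sqrt{o}}{\frac{25}{3} + o}$)
$\left(r{\left(8 \right)} - 156\right)^{2} = \left(\frac{3 \left(8 + \sqrt{2} \sqrt{8}\right)}{25 + 3 \cdot 8} - 156\right)^{2} = \left(\frac{3 \left(8 + \sqrt{2} \cdot 2 \sqrt{2}\right)}{25 + 24} - 156\right)^{2} = \left(\frac{3 \left(8 + 4\right)}{49} - 156\right)^{2} = \left(3 \cdot \frac{1}{49} \cdot 12 - 156\right)^{2} = \left(\frac{36}{49} - 156\right)^{2} = \left(- \frac{7608}{49}\right)^{2} = \frac{57881664}{2401}$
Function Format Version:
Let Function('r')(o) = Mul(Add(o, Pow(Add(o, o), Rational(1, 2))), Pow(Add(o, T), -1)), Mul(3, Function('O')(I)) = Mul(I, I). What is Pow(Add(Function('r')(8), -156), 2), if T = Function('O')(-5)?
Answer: Rational(57881664, 2401) ≈ 24107.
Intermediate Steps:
Function('O')(I) = Mul(Rational(1, 3), Pow(I, 2)) (Function('O')(I) = Mul(Rational(1, 3), Mul(I, I)) = Mul(Rational(1, 3), Pow(I, 2)))
T = Rational(25, 3) (T = Mul(Rational(1, 3), Pow(-5, 2)) = Mul(Rational(1, 3), 25) = Rational(25, 3) ≈ 8.3333)
Function('r')(o) = Mul(Pow(Add(Rational(25, 3), o), -1), Add(o, Mul(Pow(2, Rational(1, 2)), Pow(o, Rational(1, 2))))) (Function('r')(o) = Mul(Add(o, Pow(Add(o, o), Rational(1, 2))), Pow(Add(o, Rational(25, 3)), -1)) = Mul(Add(o, Pow(Mul(2, o), Rational(1, 2))), Pow(Add(Rational(25, 3), o), -1)) = Mul(Add(o, Mul(Pow(2, Rational(1, 2)), Pow(o, Rational(1, 2)))), Pow(Add(Rational(25, 3), o), -1)) = Mul(Pow(Add(Rational(25, 3), o), -1), Add(o, Mul(Pow(2, Rational(1, 2)), Pow(o, Rational(1, 2))))))
Pow(Add(Function('r')(8), -156), 2) = Pow(Add(Mul(3, Pow(Add(25, Mul(3, 8)), -1), Add(8, Mul(Pow(2, Rational(1, 2)), Pow(8, Rational(1, 2))))), -156), 2) = Pow(Add(Mul(3, Pow(Add(25, 24), -1), Add(8, Mul(Pow(2, Rational(1, 2)), Mul(2, Pow(2, Rational(1, 2)))))), -156), 2) = Pow(Add(Mul(3, Pow(49, -1), Add(8, 4)), -156), 2) = Pow(Add(Mul(3, Rational(1, 49), 12), -156), 2) = Pow(Add(Rational(36, 49), -156), 2) = Pow(Rational(-7608, 49), 2) = Rational(57881664, 2401)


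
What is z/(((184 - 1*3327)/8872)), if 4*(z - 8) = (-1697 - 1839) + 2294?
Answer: 2683780/3143 ≈ 853.89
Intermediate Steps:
z = -605/2 (z = 8 + ((-1697 - 1839) + 2294)/4 = 8 + (-3536 + 2294)/4 = 8 + (1/4)*(-1242) = 8 - 621/2 = -605/2 ≈ -302.50)
z/(((184 - 1*3327)/8872)) = -605*8872/(184 - 1*3327)/2 = -605*8872/(184 - 3327)/2 = -605/(2*((-3143*1/8872))) = -605/(2*(-3143/8872)) = -605/2*(-8872/3143) = 2683780/3143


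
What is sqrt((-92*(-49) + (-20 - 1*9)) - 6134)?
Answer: I*sqrt(1655) ≈ 40.682*I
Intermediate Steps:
sqrt((-92*(-49) + (-20 - 1*9)) - 6134) = sqrt((4508 + (-20 - 9)) - 6134) = sqrt((4508 - 29) - 6134) = sqrt(4479 - 6134) = sqrt(-1655) = I*sqrt(1655)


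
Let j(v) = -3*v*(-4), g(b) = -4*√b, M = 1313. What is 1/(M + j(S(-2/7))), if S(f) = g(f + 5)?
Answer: 9191/11991751 + 48*√231/11991751 ≈ 0.00082728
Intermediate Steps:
S(f) = -4*√(5 + f) (S(f) = -4*√(f + 5) = -4*√(5 + f))
j(v) = 12*v
1/(M + j(S(-2/7))) = 1/(1313 + 12*(-4*√(5 - 2/7))) = 1/(1313 + 12*(-4*√231/7)) = 1/(1313 - 48*√231/7)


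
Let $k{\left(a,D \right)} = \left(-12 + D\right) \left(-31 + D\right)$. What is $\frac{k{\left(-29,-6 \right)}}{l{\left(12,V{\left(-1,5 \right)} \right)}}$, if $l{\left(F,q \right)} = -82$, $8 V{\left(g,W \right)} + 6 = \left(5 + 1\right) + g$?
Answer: $- \frac{333}{41} \approx -8.1219$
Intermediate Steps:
$V{\left(g,W \right)} = \frac{g}{8}$ ($V{\left(g,W \right)} = - \frac{3}{4} + \frac{\left(5 + 1\right) + g}{8} = - \frac{3}{4} + \frac{6 + g}{8} = - \frac{3}{4} + \left(\frac{3}{4} + \frac{g}{8}\right) = \frac{g}{8}$)
$k{\left(a,D \right)} = \left(-31 + D\right) \left(-12 + D\right)$
$\frac{k{\left(-29,-6 \right)}}{l{\left(12,V{\left(-1,5 \right)} \right)}} = \frac{372 + \left(-6\right)^{2} - -258}{-82} = \left(372 + 36 + 258\right) \left(- \frac{1}{82}\right) = 666 \left(- \frac{1}{82}\right) = - \frac{333}{41}$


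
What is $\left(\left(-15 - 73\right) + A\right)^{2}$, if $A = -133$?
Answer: $48841$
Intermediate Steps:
$\left(\left(-15 - 73\right) + A\right)^{2} = \left(\left(-15 - 73\right) - 133\right)^{2} = \left(-88 - 133\right)^{2} = \left(-221\right)^{2} = 48841$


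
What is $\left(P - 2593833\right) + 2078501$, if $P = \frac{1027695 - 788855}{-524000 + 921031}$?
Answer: $- \frac{204602540452}{397031} \approx -5.1533 \cdot 10^{5}$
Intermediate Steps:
$P = \frac{238840}{397031} \approx 0.60157$
$\left(P - 2593833\right) + 2078501 = \left(\frac{238840}{397031} - 2593833\right) + 2078501 = - \frac{1029831870983}{397031} + 2078501 = - \frac{204602540452}{397031}$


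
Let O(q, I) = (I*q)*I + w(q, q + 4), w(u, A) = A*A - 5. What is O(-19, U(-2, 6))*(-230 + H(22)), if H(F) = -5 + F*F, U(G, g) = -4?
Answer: -20916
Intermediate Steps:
w(u, A) = -5 + A**2 (w(u, A) = A**2 - 5 = -5 + A**2)
O(q, I) = -5 + (4 + q)**2 + q*I**2 (O(q, I) = (I*q)*I + (-5 + (q + 4)**2) = q*I**2 + (-5 + (4 + q)**2) = -5 + (4 + q)**2 + q*I**2)
H(F) = -5 + F**2
O(-19, U(-2, 6))*(-230 + H(22)) = (-5 + (4 - 19)**2 - 19*(-4)**2)*(-230 + (-5 + 22**2)) = (-5 + (-15)**2 - 19*16)*(-230 + (-5 + 484)) = (-5 + 225 - 304)*(-230 + 479) = -84*249 = -20916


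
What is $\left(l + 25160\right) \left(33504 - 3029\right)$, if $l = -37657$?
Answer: $-380846075$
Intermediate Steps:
$\left(l + 25160\right) \left(33504 - 3029\right) = \left(-37657 + 25160\right) \left(33504 - 3029\right) = \left(-12497\right) 30475 = -380846075$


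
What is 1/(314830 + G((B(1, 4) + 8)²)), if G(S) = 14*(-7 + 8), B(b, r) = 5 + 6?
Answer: 1/314844 ≈ 3.1762e-6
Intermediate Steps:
B(b, r) = 11
G(S) = 14 (G(S) = 14*1 = 14)
1/(314830 + G((B(1, 4) + 8)²)) = 1/(314830 + 14) = 1/314844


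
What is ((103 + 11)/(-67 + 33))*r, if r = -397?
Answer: 22629/17 ≈ 1331.1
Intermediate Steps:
((103 + 11)/(-67 + 33))*r = ((103 + 11)/(-67 + 33))*(-397) = (114/(-34))*(-397) = (114*(-1/34))*(-397) = -57/17*(-397) = 22629/17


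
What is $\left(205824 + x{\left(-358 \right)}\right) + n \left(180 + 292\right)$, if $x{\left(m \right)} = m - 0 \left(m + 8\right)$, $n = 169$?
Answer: $285234$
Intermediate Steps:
$x{\left(m \right)} = m$ ($x{\left(m \right)} = m - 0 \left(8 + m\right) = m - 0 = m + 0 = m$)
$\left(205824 + x{\left(-358 \right)}\right) + n \left(180 + 292\right) = \left(205824 - 358\right) + 169 \left(180 + 292\right) = 205466 + 169 \cdot 472 = 205466 + 79768 = 285234$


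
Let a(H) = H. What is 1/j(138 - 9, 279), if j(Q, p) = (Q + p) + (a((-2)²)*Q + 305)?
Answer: 1/1229 ≈ 0.00081367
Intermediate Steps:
j(Q, p) = 305 + p + 5*Q (j(Q, p) = (Q + p) + ((-2)²*Q + 305) = (Q + p) + (4*Q + 305) = (Q + p) + (305 + 4*Q) = 305 + p + 5*Q)
1/j(138 - 9, 279) = 1/(305 + 279 + 5*(138 - 9)) = 1/(305 + 279 + 5*129) = 1/(305 + 279 + 645) = 1/1229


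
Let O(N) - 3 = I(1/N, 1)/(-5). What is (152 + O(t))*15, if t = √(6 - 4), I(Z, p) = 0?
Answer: 2325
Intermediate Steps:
t = √2 ≈ 1.4142
O(N) = 3 (O(N) = 3 + 0/(-5) = 3 + 0*(-⅕) = 3 + 0 = 3)
(152 + O(t))*15 = (152 + 3)*15 = 155*15 = 2325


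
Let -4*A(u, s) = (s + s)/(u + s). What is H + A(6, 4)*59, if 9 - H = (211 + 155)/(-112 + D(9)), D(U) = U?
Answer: 388/515 ≈ 0.75340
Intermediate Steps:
A(u, s) = -s/(2*(s + u)) (A(u, s) = -(s + s)/(4*(u + s)) = -2*s/(4*(s + u)) = -s/(2*(s + u)))
H = 1293/103 (H = 9 - (211 + 155)/(-112 + 9) = 9 - 366/(-103) = 9 - 366*(-1)/103 = 9 - 1*(-366/103) = 9 + 366/103 = 1293/103 ≈ 12.553)
H + A(6, 4)*59 = 1293/103 - 1*4/(2*4 + 2*6)*59 = 1293/103 - 1*4/(8 + 12)*59 = 1293/103 - 1*4/20*59 = 1293/103 - 1*4*1/20*59 = 1293/103 - 1/5*59 = 1293/103 - 59/5 = 388/515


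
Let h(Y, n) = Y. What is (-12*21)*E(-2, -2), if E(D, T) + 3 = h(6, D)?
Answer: -756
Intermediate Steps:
E(D, T) = 3 (E(D, T) = -3 + 6 = 3)
(-12*21)*E(-2, -2) = -12*21*3 = -252*3 = -756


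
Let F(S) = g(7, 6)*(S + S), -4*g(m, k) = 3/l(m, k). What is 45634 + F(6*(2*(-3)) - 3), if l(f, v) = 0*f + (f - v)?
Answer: 91385/2 ≈ 45693.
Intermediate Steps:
l(f, v) = f - v (l(f, v) = 0 + (f - v) = f - v)
g(m, k) = -3/(4*(m - k))
F(S) = -3*S/2 (F(S) = (3/(4*(6 - 1*7)))*(S + S) = (3/(4*(6 - 7)))*(2*S) = ((¾)/(-1))*(2*S) = ((¾)*(-1))*(2*S) = -3*S/2)
45634 + F(6*(2*(-3)) - 3) = 45634 - 3*(6*(2*(-3)) - 3)/2 = 45634 - 3*(6*(-6) - 3)/2 = 45634 - 3*(-36 - 3)/2 = 45634 - 3/2*(-39) = 45634 + 117/2 = 91385/2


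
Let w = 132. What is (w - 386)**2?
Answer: 64516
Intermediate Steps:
(w - 386)**2 = (132 - 386)**2 = (-254)**2 = 64516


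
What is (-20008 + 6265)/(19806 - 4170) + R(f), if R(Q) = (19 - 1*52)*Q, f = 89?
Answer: -15312225/5212 ≈ -2937.9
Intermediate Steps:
R(Q) = -33*Q (R(Q) = (19 - 52)*Q = -33*Q)
(-20008 + 6265)/(19806 - 4170) + R(f) = (-20008 + 6265)/(19806 - 4170) - 33*89 = -13743/15636 - 2937 = -13743*1/15636 - 2937 = -4581/5212 - 2937 = -15312225/5212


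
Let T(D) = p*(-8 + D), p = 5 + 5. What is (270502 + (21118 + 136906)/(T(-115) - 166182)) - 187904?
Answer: 3456934588/41853 ≈ 82597.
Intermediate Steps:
p = 10
T(D) = -80 + 10*D (T(D) = 10*(-8 + D) = -80 + 10*D)
(270502 + (21118 + 136906)/(T(-115) - 166182)) - 187904 = (270502 + (21118 + 136906)/((-80 + 10*(-115)) - 166182)) - 187904 = (270502 + 158024/((-80 - 1150) - 166182)) - 187904 = (270502 + 158024/(-1230 - 166182)) - 187904 = (270502 + 158024/(-167412)) - 187904 = (270502 + 158024*(-1/167412)) - 187904 = (270502 - 39506/41853) - 187904 = 11321280700/41853 - 187904 = 3456934588/41853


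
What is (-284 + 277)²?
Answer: 49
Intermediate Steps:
(-284 + 277)² = (-7)² = 49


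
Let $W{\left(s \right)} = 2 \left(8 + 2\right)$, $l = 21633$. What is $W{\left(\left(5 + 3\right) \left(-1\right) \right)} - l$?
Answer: $-21613$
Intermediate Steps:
$W{\left(s \right)} = 20$ ($W{\left(s \right)} = 2 \cdot 10 = 20$)
$W{\left(\left(5 + 3\right) \left(-1\right) \right)} - l = 20 - 21633 = -21613$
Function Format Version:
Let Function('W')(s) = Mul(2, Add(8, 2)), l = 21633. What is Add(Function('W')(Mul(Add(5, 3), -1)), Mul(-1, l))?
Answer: -21613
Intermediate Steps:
Function('W')(s) = 20 (Function('W')(s) = Mul(2, 10) = 20)
Add(Function('W')(Mul(Add(5, 3), -1)), Mul(-1, l)) = Add(20, Mul(-1, 21633)) = Add(20, -21633) = -21613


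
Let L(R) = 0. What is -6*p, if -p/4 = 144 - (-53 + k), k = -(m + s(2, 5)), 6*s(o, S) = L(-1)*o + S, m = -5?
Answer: 4628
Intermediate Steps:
s(o, S) = S/6 (s(o, S) = (0*o + S)/6 = (0 + S)/6 = S/6)
k = 25/6 (k = -(-5 + (1/6)*5) = -(-5 + 5/6) = -1*(-25/6) = 25/6 ≈ 4.1667)
p = -2314/3 (p = -4*(144 - (-53 + 25/6)) = -4*(144 - 1*(-293/6)) = -4*(144 + 293/6) = -4*1157/6 = -2314/3 ≈ -771.33)
-6*p = -6*(-2314/3) = 4628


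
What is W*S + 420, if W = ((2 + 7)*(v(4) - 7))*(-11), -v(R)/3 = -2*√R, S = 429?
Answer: -211935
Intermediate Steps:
v(R) = 6*√R (v(R) = -(-6)*√R = 6*√R)
W = -495 (W = ((2 + 7)*(6*√4 - 7))*(-11) = (9*(6*2 - 7))*(-11) = (9*(12 - 7))*(-11) = (9*5)*(-11) = 45*(-11) = -495)
W*S + 420 = -495*429 + 420 = -212355 + 420 = -211935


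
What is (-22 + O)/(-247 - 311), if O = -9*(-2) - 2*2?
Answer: 4/279 ≈ 0.014337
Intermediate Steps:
O = 14 (O = 18 - 4 = 14)
(-22 + O)/(-247 - 311) = (-22 + 14)/(-247 - 311) = -8/(-558) = -8*(-1/558) = 4/279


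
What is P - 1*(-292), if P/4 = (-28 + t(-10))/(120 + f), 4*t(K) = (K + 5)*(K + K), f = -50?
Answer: 10214/35 ≈ 291.83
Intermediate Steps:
t(K) = K*(5 + K)/2 (t(K) = ((K + 5)*(K + K))/4 = ((5 + K)*(2*K))/4 = (2*K*(5 + K))/4 = K*(5 + K)/2)
P = -6/35 (P = 4*((-28 + (1/2)*(-10)*(5 - 10))/(120 - 50)) = 4*((-28 + (1/2)*(-10)*(-5))/70) = 4*((-28 + 25)*(1/70)) = 4*(-3*1/70) = 4*(-3/70) = -6/35 ≈ -0.17143)
P - 1*(-292) = -6/35 - 1*(-292) = -6/35 + 292 = 10214/35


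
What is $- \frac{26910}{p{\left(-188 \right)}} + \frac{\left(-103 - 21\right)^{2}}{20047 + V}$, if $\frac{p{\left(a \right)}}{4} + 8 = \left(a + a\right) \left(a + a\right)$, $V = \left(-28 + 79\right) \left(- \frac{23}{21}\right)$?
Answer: $\frac{14274287681}{19782755184} \approx 0.72155$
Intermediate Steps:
$V = - \frac{391}{7}$ ($V = 51 \left(\left(-23\right) \frac{1}{21}\right) = 51 \left(- \frac{23}{21}\right) = - \frac{391}{7} \approx -55.857$)
$p{\left(a \right)} = -32 + 16 a^{2}$ ($p{\left(a \right)} = -32 + 4 \left(a + a\right) \left(a + a\right) = -32 + 4 \cdot 2 a 2 a = -32 + 4 \cdot 4 a^{2} = -32 + 16 a^{2}$)
$- \frac{26910}{p{\left(-188 \right)}} + \frac{\left(-103 - 21\right)^{2}}{20047 + V} = - \frac{26910}{-32 + 16 \left(-188\right)^{2}} + \frac{\left(-103 - 21\right)^{2}}{20047 - \frac{391}{7}} = - \frac{26910}{-32 + 16 \cdot 35344} + \frac{\left(-124\right)^{2}}{\frac{139938}{7}} = - \frac{26910}{-32 + 565504} + 15376 \cdot \frac{7}{139938} = - \frac{26910}{565472} + \frac{53816}{69969} = \left(-26910\right) \frac{1}{565472} + \frac{53816}{69969} = - \frac{13455}{282736} + \frac{53816}{69969} = \frac{14274287681}{19782755184}$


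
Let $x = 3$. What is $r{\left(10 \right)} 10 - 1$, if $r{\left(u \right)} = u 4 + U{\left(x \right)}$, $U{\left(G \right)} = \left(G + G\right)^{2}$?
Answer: $759$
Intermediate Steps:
$U{\left(G \right)} = 4 G^{2}$ ($U{\left(G \right)} = \left(2 G\right)^{2} = 4 G^{2}$)
$r{\left(u \right)} = 36 + 4 u$ ($r{\left(u \right)} = u 4 + 4 \cdot 3^{2} = 4 u + 4 \cdot 9 = 4 u + 36 = 36 + 4 u$)
$r{\left(10 \right)} 10 - 1 = \left(36 + 4 \cdot 10\right) 10 - 1 = \left(36 + 40\right) 10 - 1 = 76 \cdot 10 - 1 = 760 - 1 = 759$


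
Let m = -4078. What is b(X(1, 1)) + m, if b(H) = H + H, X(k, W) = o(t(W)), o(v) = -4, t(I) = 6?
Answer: -4086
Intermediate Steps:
X(k, W) = -4
b(H) = 2*H
b(X(1, 1)) + m = 2*(-4) - 4078 = -8 - 4078 = -4086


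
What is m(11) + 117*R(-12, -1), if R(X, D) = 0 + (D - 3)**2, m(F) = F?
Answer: 1883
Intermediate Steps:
R(X, D) = (-3 + D)**2 (R(X, D) = 0 + (-3 + D)**2 = (-3 + D)**2)
m(11) + 117*R(-12, -1) = 11 + 117*(-3 - 1)**2 = 11 + 117*(-4)**2 = 11 + 117*16 = 11 + 1872 = 1883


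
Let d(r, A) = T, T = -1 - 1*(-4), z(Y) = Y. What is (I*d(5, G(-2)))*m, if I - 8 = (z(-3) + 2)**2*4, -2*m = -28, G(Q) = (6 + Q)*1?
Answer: 504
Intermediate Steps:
G(Q) = 6 + Q
T = 3 (T = -1 + 4 = 3)
d(r, A) = 3
m = 14 (m = -1/2*(-28) = 14)
I = 12 (I = 8 + (-3 + 2)**2*4 = 8 + (-1)**2*4 = 8 + 1*4 = 8 + 4 = 12)
(I*d(5, G(-2)))*m = (12*3)*14 = 36*14 = 504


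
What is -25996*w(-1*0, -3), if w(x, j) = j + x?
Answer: 77988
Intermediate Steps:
-25996*w(-1*0, -3) = -25996*(-3 - 1*0) = -25996*(-3 + 0) = -25996*(-3) = 77988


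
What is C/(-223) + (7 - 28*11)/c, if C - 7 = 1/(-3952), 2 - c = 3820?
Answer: 79826381/1682394064 ≈ 0.047448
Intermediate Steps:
c = -3818 (c = 2 - 1*3820 = 2 - 3820 = -3818)
C = 27663/3952 (C = 7 + 1/(-3952) = 7 - 1/3952 = 27663/3952 ≈ 6.9997)
C/(-223) + (7 - 28*11)/c = (27663/3952)/(-223) + (7 - 28*11)/(-3818) = (27663/3952)*(-1/223) + (7 - 308)*(-1/3818) = -27663/881296 - 301*(-1/3818) = -27663/881296 + 301/3818 = 79826381/1682394064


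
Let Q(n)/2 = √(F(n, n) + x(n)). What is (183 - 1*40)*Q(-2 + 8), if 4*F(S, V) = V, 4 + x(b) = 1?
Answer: 143*I*√6 ≈ 350.28*I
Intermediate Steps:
x(b) = -3 (x(b) = -4 + 1 = -3)
F(S, V) = V/4
Q(n) = 2*√(-3 + n/4) (Q(n) = 2*√(n/4 - 3) = 2*√(-3 + n/4))
(183 - 1*40)*Q(-2 + 8) = (183 - 1*40)*√(-12 + (-2 + 8)) = (183 - 40)*√(-12 + 6) = 143*√(-6) = 143*(I*√6) = 143*I*√6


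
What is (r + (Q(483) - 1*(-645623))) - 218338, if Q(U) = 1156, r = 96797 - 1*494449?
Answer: 30789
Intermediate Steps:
r = -397652 (r = 96797 - 494449 = -397652)
(r + (Q(483) - 1*(-645623))) - 218338 = (-397652 + (1156 - 1*(-645623))) - 218338 = (-397652 + (1156 + 645623)) - 218338 = (-397652 + 646779) - 218338 = 249127 - 218338 = 30789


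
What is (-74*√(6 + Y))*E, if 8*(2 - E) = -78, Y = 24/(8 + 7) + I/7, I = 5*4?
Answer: -1739*√12810/70 ≈ -2811.7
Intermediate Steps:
I = 20
Y = 156/35 (Y = 24/(8 + 7) + 20/7 = 24/15 + 20*(⅐) = 24*(1/15) + 20/7 = 8/5 + 20/7 = 156/35 ≈ 4.4571)
E = 47/4 (E = 2 - ⅛*(-78) = 2 + 39/4 = 47/4 ≈ 11.750)
(-74*√(6 + Y))*E = -74*√(6 + 156/35)*(47/4) = -74*√12810/35*(47/4) = -1739*√12810/70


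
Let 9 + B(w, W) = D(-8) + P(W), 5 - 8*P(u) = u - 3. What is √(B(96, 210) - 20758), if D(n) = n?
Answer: I*√83201/2 ≈ 144.22*I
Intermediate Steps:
P(u) = 1 - u/8 (P(u) = 5/8 - (u - 3)/8 = 5/8 - (-3 + u)/8 = 5/8 + (3/8 - u/8) = 1 - u/8)
B(w, W) = -16 - W/8 (B(w, W) = -9 + (-8 + (1 - W/8)) = -9 + (-7 - W/8) = -16 - W/8)
√(B(96, 210) - 20758) = √((-16 - ⅛*210) - 20758) = √((-16 - 105/4) - 20758) = √(-169/4 - 20758) = √(-83201/4) = I*√83201/2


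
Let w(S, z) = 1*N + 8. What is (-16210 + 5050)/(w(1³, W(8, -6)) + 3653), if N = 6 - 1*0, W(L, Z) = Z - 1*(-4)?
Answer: -11160/3667 ≈ -3.0434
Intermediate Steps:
W(L, Z) = 4 + Z (W(L, Z) = Z + 4 = 4 + Z)
N = 6 (N = 6 + 0 = 6)
w(S, z) = 14 (w(S, z) = 1*6 + 8 = 6 + 8 = 14)
(-16210 + 5050)/(w(1³, W(8, -6)) + 3653) = (-16210 + 5050)/(14 + 3653) = -11160/3667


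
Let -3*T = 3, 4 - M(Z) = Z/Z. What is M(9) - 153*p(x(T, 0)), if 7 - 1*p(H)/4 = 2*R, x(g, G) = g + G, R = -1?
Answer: -5505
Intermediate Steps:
M(Z) = 3 (M(Z) = 4 - Z/Z = 4 - 1*1 = 4 - 1 = 3)
T = -1 (T = -⅓*3 = -1)
x(g, G) = G + g
p(H) = 36 (p(H) = 28 - 8*(-1) = 28 - 4*(-2) = 28 + 8 = 36)
M(9) - 153*p(x(T, 0)) = 3 - 153*36 = 3 - 5508 = -5505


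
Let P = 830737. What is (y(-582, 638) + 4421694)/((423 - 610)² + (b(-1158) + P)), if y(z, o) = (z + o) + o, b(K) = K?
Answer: 1105597/216137 ≈ 5.1153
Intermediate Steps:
y(z, o) = z + 2*o (y(z, o) = (o + z) + o = z + 2*o)
(y(-582, 638) + 4421694)/((423 - 610)² + (b(-1158) + P)) = ((-582 + 2*638) + 4421694)/((423 - 610)² + (-1158 + 830737)) = ((-582 + 1276) + 4421694)/((-187)² + 829579) = (694 + 4421694)/(34969 + 829579) = 4422388/864548 = 4422388*(1/864548) = 1105597/216137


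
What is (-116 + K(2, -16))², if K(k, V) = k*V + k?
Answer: 21316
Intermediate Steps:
K(k, V) = k + V*k (K(k, V) = V*k + k = k + V*k)
(-116 + K(2, -16))² = (-116 + 2*(1 - 16))² = (-116 + 2*(-15))² = (-116 - 30)² = (-146)² = 21316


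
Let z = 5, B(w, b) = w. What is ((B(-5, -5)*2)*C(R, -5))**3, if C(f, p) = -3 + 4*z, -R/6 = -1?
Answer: -4913000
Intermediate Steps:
R = 6 (R = -6*(-1) = 6)
C(f, p) = 17 (C(f, p) = -3 + 4*5 = -3 + 20 = 17)
((B(-5, -5)*2)*C(R, -5))**3 = (-5*2*17)**3 = (-10*17)**3 = (-170)**3 = -4913000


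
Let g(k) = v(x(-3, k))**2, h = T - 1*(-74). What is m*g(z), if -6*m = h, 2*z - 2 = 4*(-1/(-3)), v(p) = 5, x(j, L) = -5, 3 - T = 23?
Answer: -225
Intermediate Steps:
T = -20 (T = 3 - 1*23 = 3 - 23 = -20)
z = 5/3 (z = 1 + (4*(-1/(-3)))/2 = 1 + (4*(-1*(-1/3)))/2 = 1 + (4*(1/3))/2 = 1 + (1/2)*(4/3) = 1 + 2/3 = 5/3 ≈ 1.6667)
h = 54 (h = -20 - 1*(-74) = -20 + 74 = 54)
m = -9 (m = -1/6*54 = -9)
g(k) = 25 (g(k) = 5**2 = 25)
m*g(z) = -9*25 = -225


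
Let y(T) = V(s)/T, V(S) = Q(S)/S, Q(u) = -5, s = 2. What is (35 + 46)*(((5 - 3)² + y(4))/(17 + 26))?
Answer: 2187/344 ≈ 6.3576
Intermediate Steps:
V(S) = -5/S
y(T) = -5/(2*T) (y(T) = (-5/2)/T = (-5*½)/T = -5/(2*T))
(35 + 46)*(((5 - 3)² + y(4))/(17 + 26)) = (35 + 46)*(((5 - 3)² - 5/2/4)/(17 + 26)) = 81*((2² - 5/2*¼)/43) = 81*((4 - 5/8)*(1/43)) = 81*((27/8)*(1/43)) = 81*(27/344) = 2187/344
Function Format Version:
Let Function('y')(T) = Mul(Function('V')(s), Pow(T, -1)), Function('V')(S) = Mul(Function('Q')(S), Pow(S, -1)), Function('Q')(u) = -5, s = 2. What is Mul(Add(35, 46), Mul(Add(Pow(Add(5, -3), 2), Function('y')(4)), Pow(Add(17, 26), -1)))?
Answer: Rational(2187, 344) ≈ 6.3576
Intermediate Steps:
Function('V')(S) = Mul(-5, Pow(S, -1))
Function('y')(T) = Mul(Rational(-5, 2), Pow(T, -1)) (Function('y')(T) = Mul(Mul(-5, Pow(2, -1)), Pow(T, -1)) = Mul(Mul(-5, Rational(1, 2)), Pow(T, -1)) = Mul(Rational(-5, 2), Pow(T, -1)))
Mul(Add(35, 46), Mul(Add(Pow(Add(5, -3), 2), Function('y')(4)), Pow(Add(17, 26), -1))) = Mul(Add(35, 46), Mul(Add(Pow(Add(5, -3), 2), Mul(Rational(-5, 2), Pow(4, -1))), Pow(Add(17, 26), -1))) = Mul(81, Mul(Add(Pow(2, 2), Mul(Rational(-5, 2), Rational(1, 4))), Pow(43, -1))) = Mul(81, Mul(Add(4, Rational(-5, 8)), Rational(1, 43))) = Mul(81, Mul(Rational(27, 8), Rational(1, 43))) = Mul(81, Rational(27, 344)) = Rational(2187, 344)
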